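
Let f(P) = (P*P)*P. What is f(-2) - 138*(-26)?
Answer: 3580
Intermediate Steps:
f(P) = P**3 (f(P) = P**2*P = P**3)
f(-2) - 138*(-26) = (-2)**3 - 138*(-26) = -8 + 3588 = 3580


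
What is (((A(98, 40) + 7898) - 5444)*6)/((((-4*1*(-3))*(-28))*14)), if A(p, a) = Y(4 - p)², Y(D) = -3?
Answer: -2463/784 ≈ -3.1416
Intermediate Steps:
A(p, a) = 9 (A(p, a) = (-3)² = 9)
(((A(98, 40) + 7898) - 5444)*6)/((((-4*1*(-3))*(-28))*14)) = (((9 + 7898) - 5444)*6)/((((-4*1*(-3))*(-28))*14)) = ((7907 - 5444)*6)/(((-4*(-3)*(-28))*14)) = (2463*6)/(((12*(-28))*14)) = 14778/((-336*14)) = 14778/(-4704) = 14778*(-1/4704) = -2463/784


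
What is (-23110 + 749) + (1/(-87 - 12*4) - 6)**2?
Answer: -406871504/18225 ≈ -22325.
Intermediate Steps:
(-23110 + 749) + (1/(-87 - 12*4) - 6)**2 = -22361 + (1/(-87 - 48) - 6)**2 = -22361 + (1/(-135) - 6)**2 = -22361 + (-1/135 - 6)**2 = -22361 + (-811/135)**2 = -22361 + 657721/18225 = -406871504/18225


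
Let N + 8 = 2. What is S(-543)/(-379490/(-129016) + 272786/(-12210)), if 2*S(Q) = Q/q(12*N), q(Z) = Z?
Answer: -5940138545/30560185676 ≈ -0.19438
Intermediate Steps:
N = -6 (N = -8 + 2 = -6)
S(Q) = -Q/144 (S(Q) = (Q/((12*(-6))))/2 = (Q/(-72))/2 = (Q*(-1/72))/2 = (-Q/72)/2 = -Q/144)
S(-543)/(-379490/(-129016) + 272786/(-12210)) = (-1/144*(-543))/(-379490/(-129016) + 272786/(-12210)) = 181/(48*(-379490*(-1/129016) + 272786*(-1/12210))) = 181/(48*(189745/64508 - 136393/6105)) = 181/(48*(-7640046419/393821340)) = (181/48)*(-393821340/7640046419) = -5940138545/30560185676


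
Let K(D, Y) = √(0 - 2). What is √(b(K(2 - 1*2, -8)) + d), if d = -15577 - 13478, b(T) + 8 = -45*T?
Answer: √(-29063 - 45*I*√2) ≈ 0.187 - 170.48*I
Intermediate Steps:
K(D, Y) = I*√2 (K(D, Y) = √(-2) = I*√2)
b(T) = -8 - 45*T
d = -29055
√(b(K(2 - 1*2, -8)) + d) = √((-8 - 45*I*√2) - 29055) = √(-29063 - 45*I*√2)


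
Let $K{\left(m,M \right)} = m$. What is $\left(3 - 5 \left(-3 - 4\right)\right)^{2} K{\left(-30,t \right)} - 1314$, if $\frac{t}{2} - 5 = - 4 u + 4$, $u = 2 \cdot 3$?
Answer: $-44634$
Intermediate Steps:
$u = 6$
$t = -30$ ($t = 10 + 2 \left(\left(-4\right) 6 + 4\right) = 10 + 2 \left(-24 + 4\right) = 10 + 2 \left(-20\right) = 10 - 40 = -30$)
$\left(3 - 5 \left(-3 - 4\right)\right)^{2} K{\left(-30,t \right)} - 1314 = \left(3 - 5 \left(-3 - 4\right)\right)^{2} \left(-30\right) - 1314 = \left(3 - -35\right)^{2} \left(-30\right) - 1314 = \left(3 + 35\right)^{2} \left(-30\right) - 1314 = 38^{2} \left(-30\right) - 1314 = 1444 \left(-30\right) - 1314 = -43320 - 1314 = -44634$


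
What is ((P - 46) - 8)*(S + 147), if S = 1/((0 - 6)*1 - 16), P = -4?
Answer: -93757/11 ≈ -8523.4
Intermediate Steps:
S = -1/22 (S = 1/(-6*1 - 16) = 1/(-6 - 16) = 1/(-22) = -1/22 ≈ -0.045455)
((P - 46) - 8)*(S + 147) = ((-4 - 46) - 8)*(-1/22 + 147) = (-50 - 8)*(3233/22) = -58*3233/22 = -93757/11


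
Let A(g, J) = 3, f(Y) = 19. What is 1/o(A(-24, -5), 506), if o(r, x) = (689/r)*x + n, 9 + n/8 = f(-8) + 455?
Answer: 3/359794 ≈ 8.3381e-6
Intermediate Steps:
n = 3720 (n = -72 + 8*(19 + 455) = -72 + 8*474 = -72 + 3792 = 3720)
o(r, x) = 3720 + 689*x/r (o(r, x) = (689/r)*x + 3720 = 689*x/r + 3720 = 3720 + 689*x/r)
1/o(A(-24, -5), 506) = 1/(3720 + 689*506/3) = 1/(3720 + 689*506*(1/3)) = 1/(3720 + 348634/3) = 1/(359794/3) = 3/359794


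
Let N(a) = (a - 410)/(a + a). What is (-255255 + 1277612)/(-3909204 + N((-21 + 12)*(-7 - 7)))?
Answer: -64408491/246279923 ≈ -0.26153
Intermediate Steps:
N(a) = (-410 + a)/(2*a) (N(a) = (-410 + a)/((2*a)) = (-410 + a)*(1/(2*a)) = (-410 + a)/(2*a))
(-255255 + 1277612)/(-3909204 + N((-21 + 12)*(-7 - 7))) = (-255255 + 1277612)/(-3909204 + (-410 + (-21 + 12)*(-7 - 7))/(2*(((-21 + 12)*(-7 - 7))))) = 1022357/(-3909204 + (-410 - 9*(-14))/(2*((-9*(-14))))) = 1022357/(-3909204 + (1/2)*(-410 + 126)/126) = 1022357/(-3909204 + (1/2)*(1/126)*(-284)) = 1022357/(-3909204 - 71/63) = 1022357/(-246279923/63) = 1022357*(-63/246279923) = -64408491/246279923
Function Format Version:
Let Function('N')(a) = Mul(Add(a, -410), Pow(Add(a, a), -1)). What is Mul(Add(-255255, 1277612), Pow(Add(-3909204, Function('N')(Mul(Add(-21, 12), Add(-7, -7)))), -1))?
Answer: Rational(-64408491, 246279923) ≈ -0.26153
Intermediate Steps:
Function('N')(a) = Mul(Rational(1, 2), Pow(a, -1), Add(-410, a)) (Function('N')(a) = Mul(Add(-410, a), Pow(Mul(2, a), -1)) = Mul(Add(-410, a), Mul(Rational(1, 2), Pow(a, -1))) = Mul(Rational(1, 2), Pow(a, -1), Add(-410, a)))
Mul(Add(-255255, 1277612), Pow(Add(-3909204, Function('N')(Mul(Add(-21, 12), Add(-7, -7)))), -1)) = Mul(Add(-255255, 1277612), Pow(Add(-3909204, Mul(Rational(1, 2), Pow(Mul(Add(-21, 12), Add(-7, -7)), -1), Add(-410, Mul(Add(-21, 12), Add(-7, -7))))), -1)) = Mul(1022357, Pow(Add(-3909204, Mul(Rational(1, 2), Pow(Mul(-9, -14), -1), Add(-410, Mul(-9, -14)))), -1)) = Mul(1022357, Pow(Add(-3909204, Mul(Rational(1, 2), Pow(126, -1), Add(-410, 126))), -1)) = Mul(1022357, Pow(Add(-3909204, Mul(Rational(1, 2), Rational(1, 126), -284)), -1)) = Mul(1022357, Pow(Add(-3909204, Rational(-71, 63)), -1)) = Mul(1022357, Pow(Rational(-246279923, 63), -1)) = Mul(1022357, Rational(-63, 246279923)) = Rational(-64408491, 246279923)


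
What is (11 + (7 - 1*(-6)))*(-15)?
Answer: -360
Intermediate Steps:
(11 + (7 - 1*(-6)))*(-15) = (11 + (7 + 6))*(-15) = (11 + 13)*(-15) = 24*(-15) = -360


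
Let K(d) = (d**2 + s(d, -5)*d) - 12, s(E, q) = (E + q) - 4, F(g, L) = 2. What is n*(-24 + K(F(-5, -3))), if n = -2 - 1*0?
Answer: 92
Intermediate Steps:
s(E, q) = -4 + E + q
K(d) = -12 + d**2 + d*(-9 + d) (K(d) = (d**2 + (-4 + d - 5)*d) - 12 = (d**2 + (-9 + d)*d) - 12 = (d**2 + d*(-9 + d)) - 12 = -12 + d**2 + d*(-9 + d))
n = -2 (n = -2 + 0 = -2)
n*(-24 + K(F(-5, -3))) = -2*(-24 + (-12 + 2**2 + 2*(-9 + 2))) = -2*(-24 + (-12 + 4 + 2*(-7))) = -2*(-24 + (-12 + 4 - 14)) = -2*(-24 - 22) = -2*(-46) = 92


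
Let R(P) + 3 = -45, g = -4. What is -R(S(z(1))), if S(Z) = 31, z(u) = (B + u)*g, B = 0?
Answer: 48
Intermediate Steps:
z(u) = -4*u (z(u) = (0 + u)*(-4) = u*(-4) = -4*u)
R(P) = -48 (R(P) = -3 - 45 = -48)
-R(S(z(1))) = -1*(-48) = 48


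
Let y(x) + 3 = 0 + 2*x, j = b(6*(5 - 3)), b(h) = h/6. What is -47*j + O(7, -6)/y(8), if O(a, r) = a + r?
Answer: -1221/13 ≈ -93.923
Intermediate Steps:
b(h) = h/6 (b(h) = h*(⅙) = h/6)
j = 2 (j = (6*(5 - 3))/6 = (6*2)/6 = (⅙)*12 = 2)
y(x) = -3 + 2*x (y(x) = -3 + (0 + 2*x) = -3 + 2*x)
-47*j + O(7, -6)/y(8) = -47*2 + (7 - 6)/(-3 + 2*8) = -94 + 1/(-3 + 16) = -94 + 1/13 = -1221/13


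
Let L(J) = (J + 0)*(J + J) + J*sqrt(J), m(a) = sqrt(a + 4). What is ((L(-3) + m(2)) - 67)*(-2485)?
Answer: 121765 - 2485*sqrt(6) + 7455*I*sqrt(3) ≈ 1.1568e+5 + 12912.0*I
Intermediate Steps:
m(a) = sqrt(4 + a)
L(J) = J**(3/2) + 2*J**2 (L(J) = J*(2*J) + J**(3/2) = 2*J**2 + J**(3/2) = J**(3/2) + 2*J**2)
((L(-3) + m(2)) - 67)*(-2485) = ((((-3)**(3/2) + 2*(-3)**2) + sqrt(4 + 2)) - 67)*(-2485) = (((-3*I*sqrt(3) + 2*9) + sqrt(6)) - 67)*(-2485) = (((-3*I*sqrt(3) + 18) + sqrt(6)) - 67)*(-2485) = (((18 - 3*I*sqrt(3)) + sqrt(6)) - 67)*(-2485) = ((18 + sqrt(6) - 3*I*sqrt(3)) - 67)*(-2485) = (-49 + sqrt(6) - 3*I*sqrt(3))*(-2485) = 121765 - 2485*sqrt(6) + 7455*I*sqrt(3)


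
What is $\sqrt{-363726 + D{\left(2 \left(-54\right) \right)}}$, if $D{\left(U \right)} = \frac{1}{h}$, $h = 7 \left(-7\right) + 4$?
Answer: $\frac{i \sqrt{81838355}}{15} \approx 603.1 i$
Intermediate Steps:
$h = -45$ ($h = -49 + 4 = -45$)
$D{\left(U \right)} = - \frac{1}{45}$ ($D{\left(U \right)} = \frac{1}{-45} = - \frac{1}{45}$)
$\sqrt{-363726 + D{\left(2 \left(-54\right) \right)}} = \sqrt{-363726 - \frac{1}{45}} = \sqrt{- \frac{16367671}{45}} = \frac{i \sqrt{81838355}}{15}$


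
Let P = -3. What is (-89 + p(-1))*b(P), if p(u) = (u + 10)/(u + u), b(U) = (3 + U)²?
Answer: 0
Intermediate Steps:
p(u) = (10 + u)/(2*u) (p(u) = (10 + u)/((2*u)) = (10 + u)*(1/(2*u)) = (10 + u)/(2*u))
(-89 + p(-1))*b(P) = (-89 + (½)*(10 - 1)/(-1))*(3 - 3)² = (-89 + (½)*(-1)*9)*0² = (-89 - 9/2)*0 = -187/2*0 = 0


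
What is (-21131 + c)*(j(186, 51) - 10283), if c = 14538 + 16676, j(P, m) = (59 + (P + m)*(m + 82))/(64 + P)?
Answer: -2560245111/25 ≈ -1.0241e+8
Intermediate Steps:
j(P, m) = (59 + (82 + m)*(P + m))/(64 + P) (j(P, m) = (59 + (P + m)*(82 + m))/(64 + P) = (59 + (82 + m)*(P + m))/(64 + P))
c = 31214
(-21131 + c)*(j(186, 51) - 10283) = (-21131 + 31214)*((59 + 51² + 82*186 + 82*51 + 186*51)/(64 + 186) - 10283) = 10083*((59 + 2601 + 15252 + 4182 + 9486)/250 - 10283) = 10083*((1/250)*31580 - 10283) = 10083*(3158/25 - 10283) = 10083*(-253917/25) = -2560245111/25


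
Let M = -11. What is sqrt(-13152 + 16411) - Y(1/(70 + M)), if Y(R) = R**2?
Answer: -1/3481 + sqrt(3259) ≈ 57.087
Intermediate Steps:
sqrt(-13152 + 16411) - Y(1/(70 + M)) = sqrt(-13152 + 16411) - (1/(70 - 11))**2 = sqrt(3259) - (1/59)**2 = sqrt(3259) - 1*1/3481 = sqrt(3259) - 1/3481 = -1/3481 + sqrt(3259)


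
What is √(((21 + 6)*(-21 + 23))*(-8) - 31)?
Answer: I*√463 ≈ 21.517*I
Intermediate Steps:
√(((21 + 6)*(-21 + 23))*(-8) - 31) = √((27*2)*(-8) - 31) = √(54*(-8) - 31) = √(-432 - 31) = √(-463) = I*√463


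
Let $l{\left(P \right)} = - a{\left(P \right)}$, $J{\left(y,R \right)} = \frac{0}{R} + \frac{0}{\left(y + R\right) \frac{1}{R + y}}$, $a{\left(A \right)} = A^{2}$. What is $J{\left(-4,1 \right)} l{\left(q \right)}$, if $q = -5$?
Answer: $0$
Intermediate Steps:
$J{\left(y,R \right)} = 0$ ($J{\left(y,R \right)} = 0 + \frac{0}{\left(R + y\right) \frac{1}{R + y}} = 0 + \frac{0}{1} = 0 + 0 \cdot 1 = 0 + 0 = 0$)
$l{\left(P \right)} = - P^{2}$
$J{\left(-4,1 \right)} l{\left(q \right)} = 0 \left(- \left(-5\right)^{2}\right) = 0 \left(\left(-1\right) 25\right) = 0 \left(-25\right) = 0$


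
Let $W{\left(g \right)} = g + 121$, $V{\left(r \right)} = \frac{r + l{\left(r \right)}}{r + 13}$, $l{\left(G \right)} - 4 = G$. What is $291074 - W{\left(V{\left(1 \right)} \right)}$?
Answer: $\frac{2036668}{7} \approx 2.9095 \cdot 10^{5}$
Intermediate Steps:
$l{\left(G \right)} = 4 + G$
$V{\left(r \right)} = \frac{4 + 2 r}{13 + r}$ ($V{\left(r \right)} = \frac{r + \left(4 + r\right)}{r + 13} = \frac{4 + 2 r}{13 + r}$)
$W{\left(g \right)} = 121 + g$
$291074 - W{\left(V{\left(1 \right)} \right)} = 291074 - \left(121 + \frac{2 \left(2 + 1\right)}{13 + 1}\right) = 291074 - \left(121 + 2 \cdot \frac{1}{14} \cdot 3\right) = 291074 - \left(121 + \frac{3}{7}\right) = 291074 - \frac{850}{7} = \frac{2036668}{7}$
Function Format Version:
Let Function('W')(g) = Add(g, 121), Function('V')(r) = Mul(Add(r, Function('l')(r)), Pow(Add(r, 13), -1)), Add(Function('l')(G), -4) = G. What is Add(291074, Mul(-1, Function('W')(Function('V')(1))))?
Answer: Rational(2036668, 7) ≈ 2.9095e+5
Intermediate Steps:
Function('l')(G) = Add(4, G)
Function('V')(r) = Mul(Pow(Add(13, r), -1), Add(4, Mul(2, r))) (Function('V')(r) = Mul(Add(r, Add(4, r)), Pow(Add(r, 13), -1)) = Mul(Add(4, Mul(2, r)), Pow(Add(13, r), -1)) = Mul(Pow(Add(13, r), -1), Add(4, Mul(2, r))))
Function('W')(g) = Add(121, g)
Add(291074, Mul(-1, Function('W')(Function('V')(1)))) = Add(291074, Mul(-1, Add(121, Mul(2, Pow(Add(13, 1), -1), Add(2, 1))))) = Add(291074, Mul(-1, Add(121, Mul(2, Pow(14, -1), 3)))) = Add(291074, Mul(-1, Add(121, Mul(2, Rational(1, 14), 3)))) = Add(291074, Mul(-1, Add(121, Rational(3, 7)))) = Add(291074, Mul(-1, Rational(850, 7))) = Add(291074, Rational(-850, 7)) = Rational(2036668, 7)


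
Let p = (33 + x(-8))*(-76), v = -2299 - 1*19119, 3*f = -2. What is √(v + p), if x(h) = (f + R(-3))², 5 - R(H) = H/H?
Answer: I*√222934/3 ≈ 157.39*I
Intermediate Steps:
R(H) = 4 (R(H) = 5 - H/H = 5 - 1*1 = 5 - 1 = 4)
f = -⅔ (f = (⅓)*(-2) = -⅔ ≈ -0.66667)
x(h) = 100/9 (x(h) = (-⅔ + 4)² = (10/3)² = 100/9)
v = -21418 (v = -2299 - 19119 = -21418)
p = -30172/9 (p = (33 + 100/9)*(-76) = (397/9)*(-76) = -30172/9 ≈ -3352.4)
√(v + p) = √(-21418 - 30172/9) = √(-222934/9) = I*√222934/3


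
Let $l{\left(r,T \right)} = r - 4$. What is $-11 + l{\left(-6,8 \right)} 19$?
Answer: $-201$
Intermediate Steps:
$l{\left(r,T \right)} = -4 + r$
$-11 + l{\left(-6,8 \right)} 19 = -11 + \left(-4 - 6\right) 19 = -11 - 190 = -201$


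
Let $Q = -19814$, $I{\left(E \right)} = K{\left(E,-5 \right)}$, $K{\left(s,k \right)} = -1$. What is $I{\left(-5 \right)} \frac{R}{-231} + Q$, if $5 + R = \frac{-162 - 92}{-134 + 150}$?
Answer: $- \frac{36616439}{1848} \approx -19814.0$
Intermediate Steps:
$R = - \frac{167}{8}$ ($R = -5 + \frac{-162 - 92}{-134 + 150} = -5 - \frac{254}{16} = -5 - \frac{127}{8} = - \frac{167}{8} \approx -20.875$)
$I{\left(E \right)} = -1$
$I{\left(-5 \right)} \frac{R}{-231} + Q = - \frac{-167}{8 \left(-231\right)} - 19814 = - \frac{\left(-167\right) \left(-1\right)}{8 \cdot 231} - 19814 = \left(-1\right) \frac{167}{1848} - 19814 = - \frac{167}{1848} - 19814 = - \frac{36616439}{1848}$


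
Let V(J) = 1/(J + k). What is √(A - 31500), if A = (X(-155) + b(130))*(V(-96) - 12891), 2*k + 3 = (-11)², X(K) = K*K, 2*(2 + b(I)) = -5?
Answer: 44*I*√218983723/37 ≈ 17598.0*I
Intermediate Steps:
b(I) = -9/2 (b(I) = -2 + (½)*(-5) = -2 - 5/2 = -9/2)
X(K) = K²
k = 59 (k = -3/2 + (½)*(-11)² = -3/2 + (½)*121 = -3/2 + 121/2 = 59)
V(J) = 1/(59 + J) (V(J) = 1/(J + 59) = 1/(59 + J))
A = -11457009844/37 (A = ((-155)² - 9/2)*(1/(59 - 96) - 12891) = (24025 - 9/2)*(1/(-37) - 12891) = 48041*(-1/37 - 12891)/2 = (48041/2)*(-476968/37) = -11457009844/37 ≈ -3.0965e+8)
√(A - 31500) = √(-11457009844/37 - 31500) = √(-11458175344/37) = 44*I*√218983723/37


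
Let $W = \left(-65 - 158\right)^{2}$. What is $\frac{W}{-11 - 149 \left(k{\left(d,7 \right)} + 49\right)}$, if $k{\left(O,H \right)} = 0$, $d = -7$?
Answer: $- \frac{49729}{7312} \approx -6.801$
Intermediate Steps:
$W = 49729$ ($W = \left(-223\right)^{2} = 49729$)
$\frac{W}{-11 - 149 \left(k{\left(d,7 \right)} + 49\right)} = \frac{49729}{-11 - 149 \left(0 + 49\right)} = \frac{49729}{-11 - 7301} = \frac{49729}{-7312} = 49729 \left(- \frac{1}{7312}\right) = - \frac{49729}{7312}$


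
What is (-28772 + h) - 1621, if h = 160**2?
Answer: -4793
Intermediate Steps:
h = 25600
(-28772 + h) - 1621 = (-28772 + 25600) - 1621 = -3172 - 1621 = -4793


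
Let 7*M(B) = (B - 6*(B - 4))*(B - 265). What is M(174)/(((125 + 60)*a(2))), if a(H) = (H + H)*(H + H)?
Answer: 5499/1480 ≈ 3.7155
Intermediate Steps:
a(H) = 4*H**2 (a(H) = (2*H)*(2*H) = 4*H**2)
M(B) = (-265 + B)*(24 - 5*B)/7 (M(B) = ((B - 6*(B - 4))*(B - 265))/7 = ((B - 6*(-4 + B))*(-265 + B))/7 = ((B + (24 - 6*B))*(-265 + B))/7 = ((24 - 5*B)*(-265 + B))/7 = ((-265 + B)*(24 - 5*B))/7 = (-265 + B)*(24 - 5*B)/7)
M(174)/(((125 + 60)*a(2))) = (-6360/7 - 5/7*174**2 + (1349/7)*174)/(((125 + 60)*(4*2**2))) = (-6360/7 - 5/7*30276 + 234726/7)/((185*(4*4))) = (-6360/7 - 151380/7 + 234726/7)/((185*16)) = 10998/2960 = 10998*(1/2960) = 5499/1480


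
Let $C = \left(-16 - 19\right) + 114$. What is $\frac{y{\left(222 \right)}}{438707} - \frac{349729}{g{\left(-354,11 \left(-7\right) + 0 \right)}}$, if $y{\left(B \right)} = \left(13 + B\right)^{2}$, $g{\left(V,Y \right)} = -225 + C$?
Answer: $\frac{153436623253}{64051222} \approx 2395.5$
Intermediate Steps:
$C = 79$ ($C = -35 + 114 = 79$)
$g{\left(V,Y \right)} = -146$ ($g{\left(V,Y \right)} = -225 + 79 = -146$)
$\frac{y{\left(222 \right)}}{438707} - \frac{349729}{g{\left(-354,11 \left(-7\right) + 0 \right)}} = \frac{\left(13 + 222\right)^{2}}{438707} - \frac{349729}{-146} = 235^{2} \cdot \frac{1}{438707} - - \frac{349729}{146} = 55225 \cdot \frac{1}{438707} + \frac{349729}{146} = \frac{55225}{438707} + \frac{349729}{146} = \frac{153436623253}{64051222}$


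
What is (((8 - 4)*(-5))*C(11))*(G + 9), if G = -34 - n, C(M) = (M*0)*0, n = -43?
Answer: 0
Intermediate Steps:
C(M) = 0 (C(M) = 0*0 = 0)
G = 9 (G = -34 - 1*(-43) = -34 + 43 = 9)
(((8 - 4)*(-5))*C(11))*(G + 9) = (((8 - 4)*(-5))*0)*(9 + 9) = ((4*(-5))*0)*18 = -20*0*18 = 0*18 = 0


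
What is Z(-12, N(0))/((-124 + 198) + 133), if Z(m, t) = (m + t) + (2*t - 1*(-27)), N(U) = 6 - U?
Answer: 11/69 ≈ 0.15942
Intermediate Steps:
Z(m, t) = 27 + m + 3*t (Z(m, t) = (m + t) + (2*t + 27) = (m + t) + (27 + 2*t) = 27 + m + 3*t)
Z(-12, N(0))/((-124 + 198) + 133) = (27 - 12 + 3*(6 - 1*0))/((-124 + 198) + 133) = (27 - 12 + 3*(6 + 0))/(74 + 133) = (27 - 12 + 3*6)/207 = (27 - 12 + 18)*(1/207) = 33*(1/207) = 11/69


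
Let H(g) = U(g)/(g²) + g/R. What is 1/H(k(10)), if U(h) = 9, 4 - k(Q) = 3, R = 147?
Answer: 147/1324 ≈ 0.11103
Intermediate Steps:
k(Q) = 1 (k(Q) = 4 - 1*3 = 4 - 3 = 1)
H(g) = 9/g² + g/147 (H(g) = 9/(g²) + g/147 = 9/g² + g*(1/147) = 9/g² + g/147)
1/H(k(10)) = 1/(9/1² + (1/147)*1) = 1/(9*1 + 1/147) = 1/(9 + 1/147) = 1/(1324/147) = 147/1324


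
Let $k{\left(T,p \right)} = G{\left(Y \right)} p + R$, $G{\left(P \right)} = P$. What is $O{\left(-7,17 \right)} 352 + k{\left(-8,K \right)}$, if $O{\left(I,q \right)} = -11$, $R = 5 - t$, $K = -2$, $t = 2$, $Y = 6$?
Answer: $-3881$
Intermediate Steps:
$R = 3$ ($R = 5 - 2 = 3$)
$k{\left(T,p \right)} = 3 + 6 p$ ($k{\left(T,p \right)} = 6 p + 3 = 3 + 6 p$)
$O{\left(-7,17 \right)} 352 + k{\left(-8,K \right)} = \left(-11\right) 352 + \left(3 + 6 \left(-2\right)\right) = -3872 + \left(3 - 12\right) = -3872 - 9 = -3881$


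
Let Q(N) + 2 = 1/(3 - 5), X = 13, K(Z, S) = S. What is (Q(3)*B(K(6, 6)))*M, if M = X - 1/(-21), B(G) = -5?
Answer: 3425/21 ≈ 163.10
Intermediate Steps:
M = 274/21 (M = 13 - 1/(-21) = 13 - 1*(-1/21) = 13 + 1/21 = 274/21 ≈ 13.048)
Q(N) = -5/2 (Q(N) = -2 + 1/(3 - 5) = -2 + 1/(-2) = -2 - ½ = -5/2)
(Q(3)*B(K(6, 6)))*M = -5/2*(-5)*(274/21) = (25/2)*(274/21) = 3425/21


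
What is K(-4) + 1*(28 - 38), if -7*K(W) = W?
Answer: -66/7 ≈ -9.4286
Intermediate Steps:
K(W) = -W/7
K(-4) + 1*(28 - 38) = -1/7*(-4) + 1*(28 - 38) = 4/7 + 1*(-10) = 4/7 - 10 = -66/7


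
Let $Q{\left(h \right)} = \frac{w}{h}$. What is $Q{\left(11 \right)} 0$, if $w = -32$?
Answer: $0$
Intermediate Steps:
$Q{\left(h \right)} = - \frac{32}{h}$
$Q{\left(11 \right)} 0 = - \frac{32}{11} \cdot 0 = \left(-32\right) \frac{1}{11} \cdot 0 = \left(- \frac{32}{11}\right) 0 = 0$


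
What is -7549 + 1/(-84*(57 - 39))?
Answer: -11414089/1512 ≈ -7549.0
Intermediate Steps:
-7549 + 1/(-84*(57 - 39)) = -7549 + 1/(-84*18) = -7549 + 1/(-1512) = -7549 - 1/1512 = -11414089/1512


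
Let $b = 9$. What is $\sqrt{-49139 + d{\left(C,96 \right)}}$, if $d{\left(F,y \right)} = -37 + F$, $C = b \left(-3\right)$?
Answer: $3 i \sqrt{5467} \approx 221.82 i$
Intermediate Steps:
$C = -27$ ($C = 9 \left(-3\right) = -27$)
$\sqrt{-49139 + d{\left(C,96 \right)}} = \sqrt{-49139 - 64} = \sqrt{-49203} = 3 i \sqrt{5467}$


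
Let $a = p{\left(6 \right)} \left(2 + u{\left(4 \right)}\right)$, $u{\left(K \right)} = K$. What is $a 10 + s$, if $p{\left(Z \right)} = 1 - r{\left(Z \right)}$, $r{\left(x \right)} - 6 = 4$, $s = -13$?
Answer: $-553$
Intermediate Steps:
$r{\left(x \right)} = 10$ ($r{\left(x \right)} = 6 + 4 = 10$)
$p{\left(Z \right)} = -9$ ($p{\left(Z \right)} = 1 - 10 = -9$)
$a = -54$ ($a = - 9 \left(2 + 4\right) = \left(-9\right) 6 = -54$)
$a 10 + s = \left(-54\right) 10 - 13 = -540 - 13 = -553$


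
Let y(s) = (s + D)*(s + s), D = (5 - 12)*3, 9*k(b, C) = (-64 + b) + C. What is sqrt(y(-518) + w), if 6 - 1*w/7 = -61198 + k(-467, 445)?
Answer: sqrt(8882090)/3 ≈ 993.43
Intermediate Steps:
k(b, C) = -64/9 + C/9 + b/9 (k(b, C) = ((-64 + b) + C)/9 = (-64 + C + b)/9 = -64/9 + C/9 + b/9)
w = 3856454/9 (w = 42 - 7*(-61198 + (-64/9 + (1/9)*445 + (1/9)*(-467))) = 42 - 7*(-61198 + (-64/9 + 445/9 - 467/9)) = 42 - 7*(-61198 - 86/9) = 42 - 7*(-550868/9) = 42 + 3856076/9 = 3856454/9 ≈ 4.2850e+5)
D = -21 (D = -7*3 = -21)
y(s) = 2*s*(-21 + s) (y(s) = (s - 21)*(s + s) = (-21 + s)*(2*s) = 2*s*(-21 + s))
sqrt(y(-518) + w) = sqrt(2*(-518)*(-21 - 518) + 3856454/9) = sqrt(2*(-518)*(-539) + 3856454/9) = sqrt(558404 + 3856454/9) = sqrt(8882090/9) = sqrt(8882090)/3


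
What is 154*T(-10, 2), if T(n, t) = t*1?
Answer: 308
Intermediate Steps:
T(n, t) = t
154*T(-10, 2) = 154*2 = 308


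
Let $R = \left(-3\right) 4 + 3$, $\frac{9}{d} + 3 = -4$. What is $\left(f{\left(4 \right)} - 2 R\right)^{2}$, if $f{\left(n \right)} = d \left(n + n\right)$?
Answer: $\frac{2916}{49} \approx 59.51$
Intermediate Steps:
$d = - \frac{9}{7}$ ($d = \frac{9}{-3 - 4} = \frac{9}{-7} = 9 \left(- \frac{1}{7}\right) = - \frac{9}{7} \approx -1.2857$)
$f{\left(n \right)} = - \frac{18 n}{7}$ ($f{\left(n \right)} = - \frac{9 \left(n + n\right)}{7} = - \frac{9 \cdot 2 n}{7} = - \frac{18 n}{7}$)
$R = -9$ ($R = -12 + 3 = -9$)
$\left(f{\left(4 \right)} - 2 R\right)^{2} = \left(\left(- \frac{18}{7}\right) 4 - -18\right)^{2} = \left(- \frac{72}{7} + 18\right)^{2} = \left(\frac{54}{7}\right)^{2} = \frac{2916}{49}$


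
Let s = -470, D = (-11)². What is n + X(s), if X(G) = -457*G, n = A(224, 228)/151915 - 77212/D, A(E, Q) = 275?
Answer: 787295787429/3676343 ≈ 2.1415e+5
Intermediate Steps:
D = 121
n = -2345925541/3676343 (n = 275/151915 - 77212/121 = 275*(1/151915) - 77212*1/121 = 55/30383 - 77212/121 = -2345925541/3676343 ≈ -638.11)
n + X(s) = -2345925541/3676343 - 457*(-470) = -2345925541/3676343 + 214790 = 787295787429/3676343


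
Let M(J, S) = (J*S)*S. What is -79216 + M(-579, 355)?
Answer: -73047691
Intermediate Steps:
M(J, S) = J*S**2
-79216 + M(-579, 355) = -79216 - 579*355**2 = -79216 - 579*126025 = -79216 - 72968475 = -73047691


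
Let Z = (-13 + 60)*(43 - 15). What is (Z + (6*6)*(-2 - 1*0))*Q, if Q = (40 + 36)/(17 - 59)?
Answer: -47272/21 ≈ -2251.0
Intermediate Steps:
Q = -38/21 (Q = 76/(-42) = 76*(-1/42) = -38/21 ≈ -1.8095)
Z = 1316 (Z = 47*28 = 1316)
(Z + (6*6)*(-2 - 1*0))*Q = (1316 + (6*6)*(-2 - 1*0))*(-38/21) = (1316 + 36*(-2 + 0))*(-38/21) = (1316 + 36*(-2))*(-38/21) = (1316 - 72)*(-38/21) = 1244*(-38/21) = -47272/21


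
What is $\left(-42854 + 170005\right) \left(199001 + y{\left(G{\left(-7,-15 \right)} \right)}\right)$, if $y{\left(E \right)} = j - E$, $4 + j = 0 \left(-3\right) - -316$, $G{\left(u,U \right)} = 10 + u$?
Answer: $25342465810$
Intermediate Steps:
$j = 312$ ($j = -4 + \left(0 \left(-3\right) - -316\right) = -4 + \left(0 + 316\right) = -4 + 316 = 312$)
$y{\left(E \right)} = 312 - E$
$\left(-42854 + 170005\right) \left(199001 + y{\left(G{\left(-7,-15 \right)} \right)}\right) = \left(-42854 + 170005\right) \left(199001 + \left(312 - \left(10 - 7\right)\right)\right) = 127151 \left(199001 + \left(312 - 3\right)\right) = 127151 \left(199001 + 309\right) = 127151 \cdot 199310 = 25342465810$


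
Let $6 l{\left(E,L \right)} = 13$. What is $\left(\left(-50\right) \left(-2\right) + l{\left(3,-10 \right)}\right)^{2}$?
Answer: $\frac{375769}{36} \approx 10438.0$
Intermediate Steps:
$l{\left(E,L \right)} = \frac{13}{6}$ ($l{\left(E,L \right)} = \frac{1}{6} \cdot 13 = \frac{13}{6}$)
$\left(\left(-50\right) \left(-2\right) + l{\left(3,-10 \right)}\right)^{2} = \left(\left(-50\right) \left(-2\right) + \frac{13}{6}\right)^{2} = \left(100 + \frac{13}{6}\right)^{2} = \left(\frac{613}{6}\right)^{2} = \frac{375769}{36}$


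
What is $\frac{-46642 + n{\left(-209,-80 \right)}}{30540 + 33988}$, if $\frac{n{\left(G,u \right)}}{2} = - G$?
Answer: $- \frac{2889}{4033} \approx -0.71634$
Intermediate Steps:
$n{\left(G,u \right)} = - 2 G$ ($n{\left(G,u \right)} = 2 \left(- G\right) = - 2 G$)
$\frac{-46642 + n{\left(-209,-80 \right)}}{30540 + 33988} = \frac{-46642 - -418}{30540 + 33988} = \frac{-46642 + 418}{64528} = \left(-46224\right) \frac{1}{64528} = - \frac{2889}{4033}$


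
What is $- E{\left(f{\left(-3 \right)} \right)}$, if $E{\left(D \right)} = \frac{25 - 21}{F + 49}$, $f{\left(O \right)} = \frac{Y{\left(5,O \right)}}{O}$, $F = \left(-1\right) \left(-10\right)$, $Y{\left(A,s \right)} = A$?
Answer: $- \frac{4}{59} \approx -0.067797$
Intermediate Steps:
$F = 10$
$f{\left(O \right)} = \frac{5}{O}$
$E{\left(D \right)} = \frac{4}{59}$ ($E{\left(D \right)} = \frac{25 - 21}{10 + 49} = \frac{4}{59}$)
$- E{\left(f{\left(-3 \right)} \right)} = \left(-1\right) \frac{4}{59} = - \frac{4}{59}$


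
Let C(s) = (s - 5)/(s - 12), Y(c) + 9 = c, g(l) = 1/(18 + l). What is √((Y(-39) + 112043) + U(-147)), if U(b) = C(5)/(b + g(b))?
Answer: √111995 ≈ 334.66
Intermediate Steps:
Y(c) = -9 + c
C(s) = (-5 + s)/(-12 + s)
U(b) = 0 (U(b) = ((-5 + 5)/(-12 + 5))/(b + 1/(18 + b)) = (0/(-7))/(b + 1/(18 + b)) = (-⅐*0)/(b + 1/(18 + b)) = 0/(b + 1/(18 + b)) = 0)
√((Y(-39) + 112043) + U(-147)) = √(((-9 - 39) + 112043) + 0) = √((-48 + 112043) + 0) = √(111995 + 0) = √111995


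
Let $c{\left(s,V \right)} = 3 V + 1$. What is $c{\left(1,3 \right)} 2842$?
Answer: $28420$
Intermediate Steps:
$c{\left(s,V \right)} = 1 + 3 V$
$c{\left(1,3 \right)} 2842 = \left(1 + 3 \cdot 3\right) 2842 = \left(1 + 9\right) 2842 = 10 \cdot 2842 = 28420$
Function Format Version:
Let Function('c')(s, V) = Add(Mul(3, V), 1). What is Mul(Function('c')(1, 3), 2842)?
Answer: 28420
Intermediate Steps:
Function('c')(s, V) = Add(1, Mul(3, V))
Mul(Function('c')(1, 3), 2842) = Mul(Add(1, Mul(3, 3)), 2842) = Mul(Add(1, 9), 2842) = Mul(10, 2842) = 28420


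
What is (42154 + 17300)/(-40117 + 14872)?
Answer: -2202/935 ≈ -2.3551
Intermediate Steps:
(42154 + 17300)/(-40117 + 14872) = 59454/(-25245) = 59454*(-1/25245) = -2202/935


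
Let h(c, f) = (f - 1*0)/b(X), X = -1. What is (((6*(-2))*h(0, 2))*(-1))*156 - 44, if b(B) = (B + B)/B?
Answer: 1828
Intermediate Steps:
b(B) = 2 (b(B) = (2*B)/B = 2)
h(c, f) = f/2 (h(c, f) = (f - 1*0)/2 = (f + 0)*(1/2) = f*(1/2) = f/2)
(((6*(-2))*h(0, 2))*(-1))*156 - 44 = (((6*(-2))*((1/2)*2))*(-1))*156 - 44 = (-12*1*(-1))*156 - 44 = -12*(-1)*156 - 44 = 12*156 - 44 = 1872 - 44 = 1828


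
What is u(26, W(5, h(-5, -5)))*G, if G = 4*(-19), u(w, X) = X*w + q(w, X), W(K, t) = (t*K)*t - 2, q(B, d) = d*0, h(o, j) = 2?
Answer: -35568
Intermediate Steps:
q(B, d) = 0
W(K, t) = -2 + K*t**2 (W(K, t) = (K*t)*t - 2 = K*t**2 - 2 = -2 + K*t**2)
u(w, X) = X*w (u(w, X) = X*w + 0 = X*w)
G = -76
u(26, W(5, h(-5, -5)))*G = ((-2 + 5*2**2)*26)*(-76) = ((-2 + 5*4)*26)*(-76) = ((-2 + 20)*26)*(-76) = (18*26)*(-76) = 468*(-76) = -35568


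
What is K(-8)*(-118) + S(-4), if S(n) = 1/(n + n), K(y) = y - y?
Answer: -⅛ ≈ -0.12500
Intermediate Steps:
K(y) = 0
S(n) = 1/(2*n)
K(-8)*(-118) + S(-4) = 0*(-118) + (½)/(-4) = 0 + (½)*(-¼) = 0 - ⅛ = -⅛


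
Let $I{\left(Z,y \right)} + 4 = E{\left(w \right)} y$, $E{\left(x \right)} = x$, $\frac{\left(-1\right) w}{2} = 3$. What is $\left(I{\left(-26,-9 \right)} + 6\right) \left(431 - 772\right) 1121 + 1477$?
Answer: $-21405139$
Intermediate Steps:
$w = -6$ ($w = \left(-2\right) 3 = -6$)
$I{\left(Z,y \right)} = -4 - 6 y$
$\left(I{\left(-26,-9 \right)} + 6\right) \left(431 - 772\right) 1121 + 1477 = \left(\left(-4 - -54\right) + 6\right) \left(431 - 772\right) 1121 + 1477 = \left(\left(-4 + 54\right) + 6\right) \left(-341\right) 1121 + 1477 = \left(50 + 6\right) \left(-341\right) 1121 + 1477 = 56 \left(-341\right) 1121 + 1477 = \left(-19096\right) 1121 + 1477 = -21406616 + 1477 = -21405139$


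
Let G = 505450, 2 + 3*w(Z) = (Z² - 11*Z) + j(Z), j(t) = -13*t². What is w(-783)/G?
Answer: -7348457/1516350 ≈ -4.8461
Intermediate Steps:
w(Z) = -⅔ - 4*Z² - 11*Z/3 (w(Z) = -⅔ + ((Z² - 11*Z) - 13*Z²)/3 = -⅔ + (-12*Z² - 11*Z)/3 = -⅔ + (-4*Z² - 11*Z/3) = -⅔ - 4*Z² - 11*Z/3)
w(-783)/G = (-⅔ - 4*(-783)² - 11/3*(-783))/505450 = (-⅔ - 4*613089 + 2871)*(1/505450) = (-⅔ - 2452356 + 2871)*(1/505450) = -7348457/3*1/505450 = -7348457/1516350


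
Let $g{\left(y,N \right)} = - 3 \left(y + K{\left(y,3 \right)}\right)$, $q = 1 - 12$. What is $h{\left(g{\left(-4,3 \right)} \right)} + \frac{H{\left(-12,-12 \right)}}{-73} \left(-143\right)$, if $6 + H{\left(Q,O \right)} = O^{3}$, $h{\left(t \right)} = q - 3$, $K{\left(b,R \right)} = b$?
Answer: $- \frac{248984}{73} \approx -3410.7$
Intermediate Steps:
$q = -11$ ($q = 1 - 12 = -11$)
$g{\left(y,N \right)} = - 6 y$ ($g{\left(y,N \right)} = - 3 \left(y + y\right) = - 3 \cdot 2 y = - 6 y$)
$h{\left(t \right)} = -14$ ($h{\left(t \right)} = -11 - 3 = -14$)
$H{\left(Q,O \right)} = -6 + O^{3}$
$h{\left(g{\left(-4,3 \right)} \right)} + \frac{H{\left(-12,-12 \right)}}{-73} \left(-143\right) = -14 + \frac{-6 + \left(-12\right)^{3}}{-73} \left(-143\right) = -14 + \left(-6 - 1728\right) \left(- \frac{1}{73}\right) \left(-143\right) = -14 + \left(-1734\right) \left(- \frac{1}{73}\right) \left(-143\right) = -14 + \frac{1734}{73} \left(-143\right) = -14 - \frac{247962}{73} = - \frac{248984}{73}$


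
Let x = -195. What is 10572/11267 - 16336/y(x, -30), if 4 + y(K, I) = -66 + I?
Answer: 46278728/281675 ≈ 164.30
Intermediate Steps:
y(K, I) = -70 + I (y(K, I) = -4 + (-66 + I) = -70 + I)
10572/11267 - 16336/y(x, -30) = 10572/11267 - 16336/(-70 - 30) = 10572*(1/11267) - 16336/(-100) = 10572/11267 - 16336*(-1/100) = 10572/11267 + 4084/25 = 46278728/281675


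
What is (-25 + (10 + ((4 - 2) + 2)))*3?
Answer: -33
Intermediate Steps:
(-25 + (10 + ((4 - 2) + 2)))*3 = (-25 + (10 + (2 + 2)))*3 = (-25 + (10 + 4))*3 = (-25 + 14)*3 = -11*3 = -33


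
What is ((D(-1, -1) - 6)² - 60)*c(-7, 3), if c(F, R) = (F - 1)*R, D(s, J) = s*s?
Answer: 840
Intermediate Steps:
D(s, J) = s²
c(F, R) = R*(-1 + F) (c(F, R) = (-1 + F)*R = R*(-1 + F))
((D(-1, -1) - 6)² - 60)*c(-7, 3) = (((-1)² - 6)² - 60)*(3*(-1 - 7)) = ((1 - 6)² - 60)*(3*(-8)) = ((-5)² - 60)*(-24) = (25 - 60)*(-24) = -35*(-24) = 840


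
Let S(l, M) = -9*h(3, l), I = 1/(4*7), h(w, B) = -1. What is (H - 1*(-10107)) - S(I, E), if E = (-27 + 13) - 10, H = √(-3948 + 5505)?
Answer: 10098 + 3*√173 ≈ 10137.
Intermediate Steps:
H = 3*√173 (H = √1557 = 3*√173 ≈ 39.459)
I = 1/28 ≈ 0.035714
E = -24 (E = -14 - 10 = -24)
S(l, M) = 9 (S(l, M) = -9*(-1) = 9)
(H - 1*(-10107)) - S(I, E) = (3*√173 - 1*(-10107)) - 1*9 = (3*√173 + 10107) - 9 = (10107 + 3*√173) - 9 = 10098 + 3*√173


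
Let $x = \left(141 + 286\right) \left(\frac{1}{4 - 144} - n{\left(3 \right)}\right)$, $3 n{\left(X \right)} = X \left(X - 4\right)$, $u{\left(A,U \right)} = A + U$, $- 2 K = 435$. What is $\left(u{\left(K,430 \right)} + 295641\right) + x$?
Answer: $\frac{5925549}{20} \approx 2.9628 \cdot 10^{5}$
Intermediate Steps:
$K = - \frac{435}{2}$ ($K = \left(- \frac{1}{2}\right) 435 = - \frac{435}{2} \approx -217.5$)
$n{\left(X \right)} = \frac{X \left(-4 + X\right)}{3}$ ($n{\left(X \right)} = \frac{X \left(X - 4\right)}{3} = \frac{X \left(-4 + X\right)}{3}$)
$x = \frac{8479}{20}$ ($x = \left(141 + 286\right) \left(\frac{1}{4 - 144} - \frac{1}{3} \cdot 3 \left(-4 + 3\right)\right) = 427 \left(\frac{1}{-140} - \frac{1}{3} \cdot 3 \left(-1\right)\right) = 427 \left(- \frac{1}{140} - -1\right) = 427 \left(- \frac{1}{140} + 1\right) = 427 \cdot \frac{139}{140} = \frac{8479}{20} \approx 423.95$)
$\left(u{\left(K,430 \right)} + 295641\right) + x = \left(\left(- \frac{435}{2} + 430\right) + 295641\right) + \frac{8479}{20} = \left(\frac{425}{2} + 295641\right) + \frac{8479}{20} = \frac{591707}{2} + \frac{8479}{20} = \frac{5925549}{20}$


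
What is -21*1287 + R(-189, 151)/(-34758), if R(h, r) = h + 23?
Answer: -469702150/17379 ≈ -27027.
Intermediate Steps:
R(h, r) = 23 + h
-21*1287 + R(-189, 151)/(-34758) = -21*1287 + (23 - 189)/(-34758) = -27027 - 166*(-1/34758) = -27027 + 83/17379 = -469702150/17379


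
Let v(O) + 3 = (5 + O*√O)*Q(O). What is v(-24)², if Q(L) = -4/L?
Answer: -13655/36 + 104*I*√6/3 ≈ -379.31 + 84.916*I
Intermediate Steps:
v(O) = -3 - 4*(5 + O^(3/2))/O (v(O) = -3 + (5 + O*√O)*(-4/O) = -3 + (5 + O^(3/2))*(-4/O) = -3 - 4*(5 + O^(3/2))/O)
v(-24)² = (-3 - 20/(-24) - 8*I*√6)² = (-3 - 20*(-1/24) - 8*I*√6)² = (-3 + ⅚ - 8*I*√6)² = (-13/6 - 8*I*√6)²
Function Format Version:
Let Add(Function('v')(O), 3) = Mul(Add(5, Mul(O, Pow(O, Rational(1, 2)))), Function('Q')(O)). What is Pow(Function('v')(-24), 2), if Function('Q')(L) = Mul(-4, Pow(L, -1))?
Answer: Add(Rational(-13655, 36), Mul(Rational(104, 3), I, Pow(6, Rational(1, 2)))) ≈ Add(-379.31, Mul(84.916, I))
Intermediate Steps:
Function('v')(O) = Add(-3, Mul(-4, Pow(O, -1), Add(5, Pow(O, Rational(3, 2))))) (Function('v')(O) = Add(-3, Mul(Add(5, Mul(O, Pow(O, Rational(1, 2)))), Mul(-4, Pow(O, -1)))) = Add(-3, Mul(Add(5, Pow(O, Rational(3, 2))), Mul(-4, Pow(O, -1)))) = Add(-3, Mul(-4, Pow(O, -1), Add(5, Pow(O, Rational(3, 2))))))
Pow(Function('v')(-24), 2) = Pow(Add(-3, Mul(-20, Pow(-24, -1)), Mul(-4, Pow(-24, Rational(1, 2)))), 2) = Pow(Add(-3, Mul(-20, Rational(-1, 24)), Mul(-4, Mul(2, I, Pow(6, Rational(1, 2))))), 2) = Pow(Add(-3, Rational(5, 6), Mul(-8, I, Pow(6, Rational(1, 2)))), 2) = Pow(Add(Rational(-13, 6), Mul(-8, I, Pow(6, Rational(1, 2)))), 2)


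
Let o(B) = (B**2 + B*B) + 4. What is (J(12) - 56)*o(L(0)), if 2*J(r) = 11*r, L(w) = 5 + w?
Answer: 540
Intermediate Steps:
o(B) = 4 + 2*B**2 (o(B) = (B**2 + B**2) + 4 = 2*B**2 + 4 = 4 + 2*B**2)
J(r) = 11*r/2 (J(r) = (11*r)/2 = 11*r/2)
(J(12) - 56)*o(L(0)) = ((11/2)*12 - 56)*(4 + 2*(5 + 0)**2) = (66 - 56)*(4 + 2*5**2) = 10*(4 + 2*25) = 10*(4 + 50) = 10*54 = 540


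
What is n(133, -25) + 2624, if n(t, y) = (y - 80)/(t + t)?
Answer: 99697/38 ≈ 2623.6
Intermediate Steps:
n(t, y) = (-80 + y)/(2*t) (n(t, y) = (-80 + y)/((2*t)) = (-80 + y)*(1/(2*t)) = (-80 + y)/(2*t))
n(133, -25) + 2624 = (1/2)*(-80 - 25)/133 + 2624 = (1/2)*(1/133)*(-105) + 2624 = -15/38 + 2624 = 99697/38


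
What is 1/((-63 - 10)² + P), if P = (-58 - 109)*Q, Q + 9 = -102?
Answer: 1/23866 ≈ 4.1901e-5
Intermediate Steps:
Q = -111 (Q = -9 - 102 = -111)
P = 18537 (P = (-58 - 109)*(-111) = -167*(-111) = 18537)
1/((-63 - 10)² + P) = 1/((-63 - 10)² + 18537) = 1/((-73)² + 18537) = 1/(5329 + 18537) = 1/23866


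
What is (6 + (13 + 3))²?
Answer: 484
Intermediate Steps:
(6 + (13 + 3))² = (6 + 16)² = 22² = 484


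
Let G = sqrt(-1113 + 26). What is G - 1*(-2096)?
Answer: 2096 + I*sqrt(1087) ≈ 2096.0 + 32.97*I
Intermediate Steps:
G = I*sqrt(1087) (G = sqrt(-1087) = I*sqrt(1087) ≈ 32.97*I)
G - 1*(-2096) = I*sqrt(1087) - 1*(-2096) = I*sqrt(1087) + 2096 = 2096 + I*sqrt(1087)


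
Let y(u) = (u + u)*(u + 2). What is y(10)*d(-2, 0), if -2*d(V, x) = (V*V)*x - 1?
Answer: 120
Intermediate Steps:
d(V, x) = 1/2 - x*V**2/2 (d(V, x) = -((V*V)*x - 1)/2 = -(V**2*x - 1)/2 = -(x*V**2 - 1)/2 = -(-1 + x*V**2)/2 = 1/2 - x*V**2/2)
y(u) = 2*u*(2 + u) (y(u) = (2*u)*(2 + u) = 2*u*(2 + u))
y(10)*d(-2, 0) = (2*10*(2 + 10))*(1/2 - 1/2*0*(-2)**2) = (2*10*12)*(1/2 - 1/2*0*4) = 240*(1/2 + 0) = 240*(1/2) = 120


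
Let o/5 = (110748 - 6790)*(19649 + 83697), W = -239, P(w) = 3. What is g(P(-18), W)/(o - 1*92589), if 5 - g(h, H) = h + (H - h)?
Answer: 244/53718124751 ≈ 4.5422e-9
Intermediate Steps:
o = 53718217340 (o = 5*((110748 - 6790)*(19649 + 83697)) = 5*(103958*103346) = 5*10743643468 = 53718217340)
g(h, H) = 5 - H (g(h, H) = 5 - (h + (H - h)) = 5 - H)
g(P(-18), W)/(o - 1*92589) = (5 - 1*(-239))/(53718217340 - 1*92589) = (5 + 239)/(53718217340 - 92589) = 244/53718124751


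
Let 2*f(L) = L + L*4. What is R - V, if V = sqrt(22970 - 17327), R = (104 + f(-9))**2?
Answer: 26569/4 - 3*sqrt(627) ≈ 6567.1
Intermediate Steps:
f(L) = 5*L/2 (f(L) = (L + L*4)/2 = (L + 4*L)/2 = (5*L)/2 = 5*L/2)
R = 26569/4 (R = (104 + (5/2)*(-9))**2 = (104 - 45/2)**2 = (163/2)**2 = 26569/4 ≈ 6642.3)
V = 3*sqrt(627) (V = sqrt(5643) = 3*sqrt(627) ≈ 75.120)
R - V = 26569/4 - 3*sqrt(627)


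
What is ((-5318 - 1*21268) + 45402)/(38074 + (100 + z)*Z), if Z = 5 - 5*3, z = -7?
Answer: 2352/4643 ≈ 0.50657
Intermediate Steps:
Z = -10 (Z = 5 - 15 = -10)
((-5318 - 1*21268) + 45402)/(38074 + (100 + z)*Z) = ((-5318 - 1*21268) + 45402)/(38074 + (100 - 7)*(-10)) = ((-5318 - 21268) + 45402)/(38074 + 93*(-10)) = (-26586 + 45402)/(38074 - 930) = 18816/37144 = 18816*(1/37144) = 2352/4643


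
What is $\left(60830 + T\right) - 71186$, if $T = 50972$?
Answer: $40616$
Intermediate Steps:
$\left(60830 + T\right) - 71186 = \left(60830 + 50972\right) - 71186 = 111802 - 71186 = 40616$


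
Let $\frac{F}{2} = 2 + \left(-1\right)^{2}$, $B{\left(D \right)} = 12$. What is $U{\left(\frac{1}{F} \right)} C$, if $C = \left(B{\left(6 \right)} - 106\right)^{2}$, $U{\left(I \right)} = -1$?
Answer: $-8836$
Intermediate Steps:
$F = 6$ ($F = 2 \left(2 + \left(-1\right)^{2}\right) = 2 \left(2 + 1\right) = 2 \cdot 3 = 6$)
$C = 8836$ ($C = \left(12 - 106\right)^{2} = \left(-94\right)^{2} = 8836$)
$U{\left(\frac{1}{F} \right)} C = \left(-1\right) 8836 = -8836$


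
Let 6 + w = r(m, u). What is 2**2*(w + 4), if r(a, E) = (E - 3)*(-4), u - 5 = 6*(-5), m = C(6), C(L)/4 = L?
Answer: 440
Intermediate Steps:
C(L) = 4*L
m = 24 (m = 4*6 = 24)
u = -25 (u = 5 + 6*(-5) = 5 - 30 = -25)
r(a, E) = 12 - 4*E (r(a, E) = (-3 + E)*(-4) = 12 - 4*E)
w = 106 (w = -6 + (12 - 4*(-25)) = -6 + (12 + 100) = -6 + 112 = 106)
2**2*(w + 4) = 2**2*(106 + 4) = 4*110 = 440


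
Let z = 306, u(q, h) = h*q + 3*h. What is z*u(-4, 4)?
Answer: -1224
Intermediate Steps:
u(q, h) = 3*h + h*q
z*u(-4, 4) = 306*(4*(3 - 4)) = 306*(4*(-1)) = 306*(-4) = -1224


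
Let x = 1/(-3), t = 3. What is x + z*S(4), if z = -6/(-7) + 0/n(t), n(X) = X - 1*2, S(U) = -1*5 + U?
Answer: -25/21 ≈ -1.1905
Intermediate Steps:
S(U) = -5 + U
n(X) = -2 + X (n(X) = X - 2 = -2 + X)
z = 6/7 (z = -6/(-7) + 0/(-2 + 3) = -6*(-⅐) + 0/1 = 6/7 + 0*1 = 6/7 + 0 = 6/7 ≈ 0.85714)
x = -⅓ ≈ -0.33333
x + z*S(4) = -⅓ + 6*(-5 + 4)/7 = -⅓ + (6/7)*(-1) = -⅓ - 6/7 = -25/21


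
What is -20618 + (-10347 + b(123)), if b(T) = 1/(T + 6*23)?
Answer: -8081864/261 ≈ -30965.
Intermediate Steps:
b(T) = 1/(138 + T) (b(T) = 1/(T + 138) = 1/(138 + T))
-20618 + (-10347 + b(123)) = -20618 + (-10347 + 1/(138 + 123)) = -20618 + (-10347 + 1/261) = -20618 - 2700566/261 = -8081864/261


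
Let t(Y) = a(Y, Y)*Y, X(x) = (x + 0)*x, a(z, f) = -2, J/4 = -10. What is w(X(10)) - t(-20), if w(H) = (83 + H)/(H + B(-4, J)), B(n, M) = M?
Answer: -739/20 ≈ -36.950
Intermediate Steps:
J = -40 (J = 4*(-10) = -40)
X(x) = x² (X(x) = x*x = x²)
t(Y) = -2*Y
w(H) = (83 + H)/(-40 + H) (w(H) = (83 + H)/(H - 40) = (83 + H)/(-40 + H))
w(X(10)) - t(-20) = (83 + 10²)/(-40 + 10²) - (-2)*(-20) = (83 + 100)/(-40 + 100) - 1*40 = 183/60 - 40 = (1/60)*183 - 40 = 61/20 - 40 = -739/20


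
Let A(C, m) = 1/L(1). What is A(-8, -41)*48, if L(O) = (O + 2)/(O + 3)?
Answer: 64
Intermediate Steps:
L(O) = (2 + O)/(3 + O)
A(C, m) = 4/3 (A(C, m) = 1/((2 + 1)/(3 + 1)) = 1/(3/4) = 1/((¼)*3) = 1/(¾) = 4/3)
A(-8, -41)*48 = (4/3)*48 = 64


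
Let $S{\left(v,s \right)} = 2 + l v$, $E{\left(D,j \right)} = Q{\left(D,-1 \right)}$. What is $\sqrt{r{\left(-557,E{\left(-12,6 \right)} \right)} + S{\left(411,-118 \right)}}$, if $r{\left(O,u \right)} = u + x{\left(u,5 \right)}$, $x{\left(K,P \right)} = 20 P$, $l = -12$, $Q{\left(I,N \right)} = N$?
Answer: $i \sqrt{4831} \approx 69.505 i$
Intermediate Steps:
$E{\left(D,j \right)} = -1$
$r{\left(O,u \right)} = 100 + u$ ($r{\left(O,u \right)} = u + 20 \cdot 5 = u + 100 = 100 + u$)
$S{\left(v,s \right)} = 2 - 12 v$
$\sqrt{r{\left(-557,E{\left(-12,6 \right)} \right)} + S{\left(411,-118 \right)}} = \sqrt{\left(100 - 1\right) + \left(2 - 4932\right)} = \sqrt{99 + \left(2 - 4932\right)} = \sqrt{99 - 4930} = \sqrt{-4831} = i \sqrt{4831}$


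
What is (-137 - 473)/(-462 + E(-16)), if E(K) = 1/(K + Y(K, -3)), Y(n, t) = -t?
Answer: 7930/6007 ≈ 1.3201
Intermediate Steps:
E(K) = 1/(3 + K) (E(K) = 1/(K - 1*(-3)) = 1/(K + 3) = 1/(3 + K))
(-137 - 473)/(-462 + E(-16)) = (-137 - 473)/(-462 + 1/(3 - 16)) = -610/(-462 + 1/(-13)) = -610/(-462 - 1/13) = -610/(-6007/13) = -610*(-13/6007) = 7930/6007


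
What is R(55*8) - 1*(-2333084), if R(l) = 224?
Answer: 2333308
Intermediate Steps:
R(55*8) - 1*(-2333084) = 224 - 1*(-2333084) = 224 + 2333084 = 2333308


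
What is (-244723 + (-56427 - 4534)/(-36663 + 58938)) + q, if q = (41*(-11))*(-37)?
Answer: -5079562861/22275 ≈ -2.2804e+5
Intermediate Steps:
q = 16687 (q = -451*(-37) = 16687)
(-244723 + (-56427 - 4534)/(-36663 + 58938)) + q = (-244723 + (-56427 - 4534)/(-36663 + 58938)) + 16687 = (-244723 - 60961/22275) + 16687 = -5451265786/22275 + 16687 = -5079562861/22275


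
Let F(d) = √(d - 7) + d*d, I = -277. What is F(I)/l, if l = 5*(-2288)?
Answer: -76729/11440 - I*√71/5720 ≈ -6.7071 - 0.0014731*I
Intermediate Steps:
l = -11440
F(d) = d² + √(-7 + d) (F(d) = √(-7 + d) + d² = d² + √(-7 + d))
F(I)/l = ((-277)² + √(-7 - 277))/(-11440) = (76729 + √(-284))*(-1/11440) = (76729 + 2*I*√71)*(-1/11440) = -76729/11440 - I*√71/5720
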